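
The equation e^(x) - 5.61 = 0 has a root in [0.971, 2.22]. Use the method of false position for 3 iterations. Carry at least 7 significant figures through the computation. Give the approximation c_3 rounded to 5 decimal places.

f(0.971000) = -2.969416, f(2.220000) = 3.597331
step 1: c = 1.535785, f(c) = -0.965029 < 0 → new bracket [1.535785, 2.220000]
step 2: c = 1.680510, f(c) = -0.241707 < 0 → new bracket [1.680510, 2.220000]
step 3: c = 1.714476, f(c) = -0.056233 < 0 → new bracket [1.714476, 2.220000]

1.71448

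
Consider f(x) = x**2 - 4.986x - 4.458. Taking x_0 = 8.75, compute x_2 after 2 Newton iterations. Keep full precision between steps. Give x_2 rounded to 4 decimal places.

Newton update: x ← x − f(x)/f'(x).
f'(x) = 2x - 4.986
x_0 = 8.750000: f = 28.477000, f' = 12.514000 → x_1 = 8.750000 - (28.477000)/(12.514000) = 6.474389
x_1 = 6.474389: f = 5.178407, f' = 7.962777 → x_2 = 6.474389 - (5.178407)/(7.962777) = 5.824062

5.8241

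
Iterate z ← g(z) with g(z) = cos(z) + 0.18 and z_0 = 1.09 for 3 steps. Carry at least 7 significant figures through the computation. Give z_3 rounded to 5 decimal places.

0.73652

z_1 = g(1.090000) = 0.642485
z_2 = g(0.642485) = 0.980609
z_3 = g(0.980609) = 0.736517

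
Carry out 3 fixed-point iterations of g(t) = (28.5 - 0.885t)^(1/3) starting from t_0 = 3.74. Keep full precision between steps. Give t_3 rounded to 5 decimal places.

2.95798

t_1 = g(3.740000) = 2.931410
t_2 = g(2.931410) = 2.958910
t_3 = g(2.958910) = 2.957983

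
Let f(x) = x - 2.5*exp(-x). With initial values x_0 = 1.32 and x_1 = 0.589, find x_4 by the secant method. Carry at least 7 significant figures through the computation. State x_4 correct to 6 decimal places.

f(x_0) = 0.652162, f(x_1) = -0.798205
x_2 = 0.589000 - (-0.798205)·(0.589000 - 1.320000)/(-0.798205 - (0.652162)) = 0.991304; f(x_2) = 0.063572
x_3 = 0.991304 - (0.063572)·(0.991304 - 0.589000)/(0.063572 - (-0.798205)) = 0.961626; f(x_3) = 0.005949
x_4 = 0.961626 - (0.005949)·(0.961626 - 0.991304)/(0.005949 - (0.063572)) = 0.958562; f(x_4) = -0.000048

0.958562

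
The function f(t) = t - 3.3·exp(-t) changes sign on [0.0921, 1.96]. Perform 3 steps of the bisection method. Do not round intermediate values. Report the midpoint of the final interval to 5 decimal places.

1.14279

f(0.092100) = -2.917546, f(1.960000) = 1.495167 (opposite signs)
step 1: m = 1.026050, f(m) = -0.156736 < 0 → root in [1.026050, 1.960000]
step 2: m = 1.493025, f(m) = 0.751542 > 0 → root in [1.026050, 1.493025]
step 3: m = 1.259537, f(m) = 0.323046 > 0 → root in [1.026050, 1.259537]
Midpoint of [1.026050, 1.259537] = 1.142794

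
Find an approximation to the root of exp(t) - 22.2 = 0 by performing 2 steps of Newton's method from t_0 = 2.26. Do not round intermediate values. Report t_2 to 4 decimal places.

f'(t) = exp(t)
t_0 = 2.260000: f = -12.616911, f' = 9.583089 → t_1 = 2.260000 - (-12.616911)/(9.583089) = 3.576581
t_1 = 3.576581: f = 13.551090, f' = 35.751090 → t_2 = 3.576581 - (13.551090)/(35.751090) = 3.197541

3.1975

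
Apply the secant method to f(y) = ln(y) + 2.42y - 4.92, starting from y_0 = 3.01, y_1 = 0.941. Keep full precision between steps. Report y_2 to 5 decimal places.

f(y_0) = 3.466140, f(y_1) = -2.703592
y_2 = 0.941000 - (-2.703592)·(0.941000 - 3.010000)/(-2.703592 - (3.466140)) = 1.847641; f(y_2) = 0.165201

1.84764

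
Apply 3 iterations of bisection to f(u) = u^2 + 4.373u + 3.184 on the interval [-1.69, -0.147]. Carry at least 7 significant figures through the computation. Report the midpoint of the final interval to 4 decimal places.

f(-1.690000) = -1.350270, f(-0.147000) = 2.562778 (opposite signs)
step 1: m = -0.918500, f(m) = 0.011042 > 0 → root in [-1.690000, -0.918500]
step 2: m = -1.304250, f(m) = -0.818417 < 0 → root in [-1.304250, -0.918500]
step 3: m = -1.111375, f(m) = -0.440888 < 0 → root in [-1.111375, -0.918500]
Midpoint of [-1.111375, -0.918500] = -1.014938

-1.0149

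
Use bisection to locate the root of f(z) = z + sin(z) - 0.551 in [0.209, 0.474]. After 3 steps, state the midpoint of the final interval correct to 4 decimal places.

0.2918

f(0.209000) = -0.134518, f(0.474000) = 0.379449 (opposite signs)
step 1: m = 0.341500, f(m) = 0.125401 > 0 → root in [0.209000, 0.341500]
step 2: m = 0.275250, f(m) = -0.003962 < 0 → root in [0.275250, 0.341500]
step 3: m = 0.308375, f(m) = 0.060886 > 0 → root in [0.275250, 0.308375]
Midpoint of [0.275250, 0.308375] = 0.291812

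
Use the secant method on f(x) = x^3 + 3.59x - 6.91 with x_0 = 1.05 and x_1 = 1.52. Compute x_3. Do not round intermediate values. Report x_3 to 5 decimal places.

Secant update: x_(k+1) = x_k − f(x_k)·(x_k − x_(k-1))/(f(x_k) − f(x_(k-1))).
f(x_0) = -1.982875, f(x_1) = 2.058608
x_2 = 1.520000 - (2.058608)·(1.520000 - 1.050000)/(2.058608 - (-1.982875)) = 1.280596; f(x_2) = -0.212575
x_3 = 1.280596 - (-0.212575)·(1.280596 - 1.520000)/(-0.212575 - (2.058608)) = 1.303004; f(x_3) = -0.019953

1.30300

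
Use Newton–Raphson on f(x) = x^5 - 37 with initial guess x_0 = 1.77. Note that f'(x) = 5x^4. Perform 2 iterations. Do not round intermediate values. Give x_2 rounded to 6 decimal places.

2.069718

Newton update: x ← x − f(x)/f'(x).
x_0 = 1.770000: f = -19.627340, f' = 49.075312 → x_1 = 1.770000 - (-19.627340)/(49.075312) = 2.169943
x_1 = 2.169943: f = 11.110722, f' = 110.857098 → x_2 = 2.169943 - (11.110722)/(110.857098) = 2.069718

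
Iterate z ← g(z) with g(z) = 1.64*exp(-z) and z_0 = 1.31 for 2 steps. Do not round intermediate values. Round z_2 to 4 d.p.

z_1 = g(1.310000) = 0.442505
z_2 = g(0.442505) = 1.053577

1.0536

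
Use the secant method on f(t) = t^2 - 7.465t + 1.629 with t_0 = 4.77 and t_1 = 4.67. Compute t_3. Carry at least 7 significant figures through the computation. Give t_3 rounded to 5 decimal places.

f(t_0) = -11.226150, f(t_1) = -11.423650
t_2 = 4.670000 - (-11.423650)·(4.670000 - 4.770000)/(-11.423650 - (-11.226150)) = 10.454127; f(t_2) = 32.877708
t_3 = 10.454127 - (32.877708)·(10.454127 - 4.670000)/(32.877708 - (-11.423650)) = 6.161508; f(t_3) = -6.402475

6.16151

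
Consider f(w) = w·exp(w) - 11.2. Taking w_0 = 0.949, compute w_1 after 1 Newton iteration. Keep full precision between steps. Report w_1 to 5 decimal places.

Newton update: w ← w − f(w)/f'(w).
f'(w) = (w + 1)·exp(w)
w_0 = 0.949000: f = -8.748614, f' = 5.034511 → w_1 = 0.949000 - (-8.748614)/(5.034511) = 2.686729

2.68673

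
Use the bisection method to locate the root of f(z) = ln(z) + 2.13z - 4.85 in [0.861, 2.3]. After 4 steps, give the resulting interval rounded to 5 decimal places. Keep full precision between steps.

f(0.861000) = -3.165731, f(2.300000) = 0.881909 (opposite signs)
step 1: m = 1.580500, f(m) = -1.025794 < 0 → root in [1.580500, 2.300000]
step 2: m = 1.940250, f(m) = -0.054451 < 0 → root in [1.940250, 2.300000]
step 3: m = 2.120125, f(m) = 0.417341 > 0 → root in [1.940250, 2.120125]
step 4: m = 2.030187, f(m) = 0.182428 > 0 → root in [1.940250, 2.030187]

[1.94025, 2.03019]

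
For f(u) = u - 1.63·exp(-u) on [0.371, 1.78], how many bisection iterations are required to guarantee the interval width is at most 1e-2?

8

Initial width b − a = 1.78 − 0.371 = 1.409000.
After n steps the width is (b−a)/2^n; need (b−a)/2^n ≤ 1e-2.
So n ≥ log₂(1.409000/1e-2) = log₂(140.9000) ≈ 7.1385.
Hence n = 8.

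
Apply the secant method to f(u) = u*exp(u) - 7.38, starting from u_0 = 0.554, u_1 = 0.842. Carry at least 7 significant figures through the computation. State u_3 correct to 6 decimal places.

1.180923

f(u_0) = -6.415929, f(u_1) = -5.425714
u_2 = 0.842000 - (-5.425714)·(0.842000 - 0.554000)/(-5.425714 - (-6.415929)) = 2.420047; f(u_2) = 19.836790
u_3 = 2.420047 - (19.836790)·(2.420047 - 0.842000)/(19.836790 - (-5.425714)) = 1.180923; f(u_3) = -3.533289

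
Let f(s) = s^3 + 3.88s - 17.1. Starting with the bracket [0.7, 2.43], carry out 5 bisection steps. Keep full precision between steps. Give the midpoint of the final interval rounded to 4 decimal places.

f(0.700000) = -14.041000, f(2.430000) = 6.677307 (opposite signs)
step 1: m = 1.565000, f(m) = -7.194763 < 0 → root in [1.565000, 2.430000]
step 2: m = 1.997500, f(m) = -1.379663 < 0 → root in [1.997500, 2.430000]
step 3: m = 2.213750, f(m) = 2.338250 > 0 → root in [1.997500, 2.213750]
step 4: m = 2.105625, f(m) = 0.405443 > 0 → root in [1.997500, 2.105625]
step 5: m = 2.051563, f(m) = -0.505098 < 0 → root in [2.051563, 2.105625]
Midpoint of [2.051563, 2.105625] = 2.078594

2.0786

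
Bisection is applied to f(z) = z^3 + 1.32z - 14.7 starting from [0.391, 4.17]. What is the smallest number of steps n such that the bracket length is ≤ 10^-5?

Initial width b − a = 4.17 − 0.391 = 3.779000.
After n steps the width is (b−a)/2^n; need (b−a)/2^n ≤ 10^-5.
So n ≥ log₂(3.779000/10^-5) = log₂(377900.0000) ≈ 18.5276.
Hence n = 19.

19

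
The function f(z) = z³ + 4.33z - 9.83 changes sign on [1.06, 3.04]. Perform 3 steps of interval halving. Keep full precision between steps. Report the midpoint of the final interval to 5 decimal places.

1.43125

f(1.060000) = -4.049184, f(3.040000) = 31.427664 (opposite signs)
step 1: m = 2.050000, f(m) = 7.661625 > 0 → root in [1.060000, 2.050000]
step 2: m = 1.555000, f(m) = 0.663179 > 0 → root in [1.060000, 1.555000]
step 3: m = 1.307500, f(m) = -1.933280 < 0 → root in [1.307500, 1.555000]
Midpoint of [1.307500, 1.555000] = 1.431250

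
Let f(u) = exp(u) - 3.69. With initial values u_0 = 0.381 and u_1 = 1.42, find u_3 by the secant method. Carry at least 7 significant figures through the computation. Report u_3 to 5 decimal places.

f(u_0) = -2.226252, f(u_1) = 0.447120
u_2 = 1.420000 - (0.447120)·(1.420000 - 0.381000)/(0.447120 - (-2.226252)) = 1.246228; f(u_2) = -0.212799
u_3 = 1.246228 - (-0.212799)·(1.246228 - 1.420000)/(-0.212799 - (0.447120)) = 1.302263; f(u_3) = -0.012392

1.30226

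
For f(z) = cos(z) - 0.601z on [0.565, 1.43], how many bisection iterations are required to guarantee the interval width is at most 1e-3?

10

Initial width b − a = 1.43 − 0.565 = 0.865000.
After n steps the width is (b−a)/2^n; need (b−a)/2^n ≤ 1e-3.
So n ≥ log₂(0.865000/1e-3) = log₂(865.0000) ≈ 9.7566.
Hence n = 10.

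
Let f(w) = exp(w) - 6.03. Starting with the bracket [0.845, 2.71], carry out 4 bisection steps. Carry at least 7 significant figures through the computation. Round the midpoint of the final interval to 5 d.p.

f(0.845000) = -3.702022, f(2.710000) = 8.999276 (opposite signs)
step 1: m = 1.777500, f(m) = -0.114950 < 0 → root in [1.777500, 2.710000]
step 2: m = 2.243750, f(m) = 3.398622 > 0 → root in [1.777500, 2.243750]
step 3: m = 2.010625, f(m) = 1.437983 > 0 → root in [1.777500, 2.010625]
step 4: m = 1.894062, f(m) = 0.616315 > 0 → root in [1.777500, 1.894062]
Midpoint of [1.777500, 1.894062] = 1.835781

1.83578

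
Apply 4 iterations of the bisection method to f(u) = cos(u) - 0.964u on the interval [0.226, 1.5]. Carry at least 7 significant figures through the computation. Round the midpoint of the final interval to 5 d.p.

f(0.226000) = 0.756707, f(1.500000) = -1.375263 (opposite signs)
step 1: m = 0.863000, f(m) = -0.181771 < 0 → root in [0.226000, 0.863000]
step 2: m = 0.544500, f(m) = 0.330488 > 0 → root in [0.544500, 0.863000]
step 3: m = 0.703750, f(m) = 0.084006 > 0 → root in [0.703750, 0.863000]
step 4: m = 0.783375, f(m) = -0.046638 < 0 → root in [0.703750, 0.783375]
Midpoint of [0.703750, 0.783375] = 0.743562

0.74356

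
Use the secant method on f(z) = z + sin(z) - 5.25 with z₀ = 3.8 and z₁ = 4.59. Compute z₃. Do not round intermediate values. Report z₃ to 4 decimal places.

5.6076

f(z_0) = -2.061858, f(z_1) = -1.652520
z_2 = 4.590000 - (-1.652520)·(4.590000 - 3.800000)/(-1.652520 - (-2.061858)) = 7.779272; f(z_2) = 3.526483
z_3 = 7.779272 - (3.526483)·(7.779272 - 4.590000)/(3.526483 - (-1.652520)) = 5.607635; f(z_3) = -0.267691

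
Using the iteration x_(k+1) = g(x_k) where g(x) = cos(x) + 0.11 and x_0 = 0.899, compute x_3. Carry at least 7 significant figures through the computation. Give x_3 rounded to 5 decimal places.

x_1 = g(0.899000) = 0.732393
x_2 = g(0.732393) = 0.853576
x_3 = g(0.853576) = 0.767292

0.76729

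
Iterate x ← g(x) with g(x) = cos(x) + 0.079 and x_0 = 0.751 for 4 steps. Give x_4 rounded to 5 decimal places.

x_1 = g(0.751000) = 0.810007
x_2 = g(0.810007) = 0.768493
x_3 = g(0.768493) = 0.797959
x_4 = g(0.797959) = 0.777170

0.77717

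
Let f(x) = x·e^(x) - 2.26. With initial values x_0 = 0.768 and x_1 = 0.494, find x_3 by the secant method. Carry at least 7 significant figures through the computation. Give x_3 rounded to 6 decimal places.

f(x_0) = -0.604614, f(x_1) = -1.450404
x_2 = 0.494000 - (-1.450404)·(0.494000 - 0.768000)/(-1.450404 - (-0.604614)) = 0.963869; f(x_2) = 0.267092
x_3 = 0.963869 - (0.267092)·(0.963869 - 0.494000)/(0.267092 - (-1.450404)) = 0.890799; f(x_3) = -0.089057

0.890799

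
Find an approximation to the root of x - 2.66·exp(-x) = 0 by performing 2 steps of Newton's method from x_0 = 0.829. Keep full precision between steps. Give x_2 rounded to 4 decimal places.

f'(x) = 1 + 2.66·exp(-x)
x_0 = 0.829000: f = -0.332052, f' = 2.161052 → x_1 = 0.829000 - (-0.332052)/(2.161052) = 0.982653
x_1 = 0.982653: f = -0.013030, f' = 1.995683 → x_2 = 0.982653 - (-0.013030)/(1.995683) = 0.989182

0.9892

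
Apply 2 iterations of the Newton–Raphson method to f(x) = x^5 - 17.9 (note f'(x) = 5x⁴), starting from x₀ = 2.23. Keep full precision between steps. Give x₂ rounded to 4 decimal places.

x_0 = 2.230000: f = 37.247308, f' = 123.648672 → x_1 = 2.230000 - (37.247308)/(123.648672) = 1.928765
x_1 = 1.928765: f = 8.792951, f' = 69.197001 → x_2 = 1.928765 - (8.792951)/(69.197001) = 1.801694

1.8017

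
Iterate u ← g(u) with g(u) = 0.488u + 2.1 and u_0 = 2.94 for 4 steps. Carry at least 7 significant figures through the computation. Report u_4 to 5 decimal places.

u_1 = g(2.940000) = 3.534720
u_2 = g(3.534720) = 3.824943
u_3 = g(3.824943) = 3.966572
u_4 = g(3.966572) = 4.035687

4.03569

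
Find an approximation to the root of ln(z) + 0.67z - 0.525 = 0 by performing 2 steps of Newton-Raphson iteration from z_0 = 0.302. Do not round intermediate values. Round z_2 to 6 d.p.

Newton update: z ← z − f(z)/f'(z).
f'(z) = 1/z + 0.67
z_0 = 0.302000: f = -1.519988, f' = 3.981258 → z_1 = 0.302000 - (-1.519988)/(3.981258) = 0.683786
z_1 = 0.683786: f = -0.446974, f' = 2.132446 → z_2 = 0.683786 - (-0.446974)/(2.132446) = 0.893392

0.893392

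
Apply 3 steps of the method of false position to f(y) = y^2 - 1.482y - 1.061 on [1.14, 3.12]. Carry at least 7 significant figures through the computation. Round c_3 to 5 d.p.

1.97313

False-position update: c = (a·f(b) − b·f(a))/(f(b) − f(a)); replace the endpoint whose sign matches f(c).
f(1.140000) = -1.450880, f(3.120000) = 4.049560
step 1: c = 1.662275, f(c) = -0.761333 < 0 → new bracket [1.662275, 3.120000]
step 2: c = 1.892963, f(c) = -0.283063 < 0 → new bracket [1.892963, 3.120000]
step 3: c = 1.973129, f(c) = -0.091940 < 0 → new bracket [1.973129, 3.120000]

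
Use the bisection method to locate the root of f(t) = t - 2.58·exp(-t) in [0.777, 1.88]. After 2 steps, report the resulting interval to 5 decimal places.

f(0.777000) = -0.409241, f(1.880000) = 1.486318 (opposite signs)
step 1: m = 1.328500, f(m) = 0.645124 > 0 → root in [0.777000, 1.328500]
step 2: m = 1.052750, f(m) = 0.152390 > 0 → root in [0.777000, 1.052750]

[0.77700, 1.05275]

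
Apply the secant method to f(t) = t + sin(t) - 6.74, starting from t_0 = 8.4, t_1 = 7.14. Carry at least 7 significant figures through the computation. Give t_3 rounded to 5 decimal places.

6.53304

Secant update: t_(k+1) = t_k − f(t_k)·(t_k − t_(k-1))/(f(t_k) − f(t_(k-1))).
f(t_0) = 2.514599, f(t_1) = 1.155761
t_2 = 7.140000 - (1.155761)·(7.140000 - 8.400000)/(1.155761 - (2.514599)) = 6.068307; f(t_2) = -0.884922
t_3 = 6.068307 - (-0.884922)·(6.068307 - 7.140000)/(-0.884922 - (1.155761)) = 6.533036; f(t_3) = 0.040295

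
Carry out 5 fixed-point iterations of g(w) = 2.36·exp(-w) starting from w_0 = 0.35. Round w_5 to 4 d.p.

1.4003

w_1 = g(0.350000) = 1.663064
w_2 = g(1.663064) = 0.447355
w_3 = g(0.447355) = 1.508788
w_4 = g(1.508788) = 0.521980
w_5 = g(0.521980) = 1.400293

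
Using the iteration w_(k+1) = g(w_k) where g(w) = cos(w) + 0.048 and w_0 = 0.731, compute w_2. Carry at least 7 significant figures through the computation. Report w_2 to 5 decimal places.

w_1 = g(0.731000) = 0.792507
w_2 = g(0.792507) = 0.750062

0.75006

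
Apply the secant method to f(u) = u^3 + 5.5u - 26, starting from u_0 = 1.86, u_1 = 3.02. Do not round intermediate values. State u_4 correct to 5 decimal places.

Secant update: u_(k+1) = u_k − f(u_k)·(u_k − u_(k-1))/(f(u_k) − f(u_(k-1))).
f(u_0) = -9.335144, f(u_1) = 18.153608
u_2 = 3.020000 - (18.153608)·(3.020000 - 1.860000)/(18.153608 - (-9.335144)) = 2.253934; f(u_2) = -2.152876
u_3 = 2.253934 - (-2.152876)·(2.253934 - 3.020000)/(-2.152876 - (18.153608)) = 2.335152; f(u_3) = -0.423230
u_4 = 2.335152 - (-0.423230)·(2.335152 - 2.253934)/(-0.423230 - (-2.152876)) = 2.355025; f(u_4) = 0.013951

2.35503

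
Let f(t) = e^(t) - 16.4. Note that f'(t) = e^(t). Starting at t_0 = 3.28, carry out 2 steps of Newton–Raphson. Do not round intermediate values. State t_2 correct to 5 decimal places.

2.80210

t_0 = 3.280000: f = 10.175773, f' = 26.575773 → t_1 = 3.280000 - (10.175773)/(26.575773) = 2.897103
t_1 = 2.897103: f = 1.721579, f' = 18.121579 → t_2 = 2.897103 - (1.721579)/(18.121579) = 2.802102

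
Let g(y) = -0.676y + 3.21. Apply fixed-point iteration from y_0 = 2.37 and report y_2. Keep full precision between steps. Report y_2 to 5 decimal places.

y_1 = g(2.370000) = 1.607880
y_2 = g(1.607880) = 2.123073

2.12307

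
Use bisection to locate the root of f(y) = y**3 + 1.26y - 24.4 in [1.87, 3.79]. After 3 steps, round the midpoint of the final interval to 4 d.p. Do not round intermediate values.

f(1.870000) = -15.504597, f(3.790000) = 34.815339 (opposite signs)
step 1: m = 2.830000, f(m) = 1.830987 > 0 → root in [1.870000, 2.830000]
step 2: m = 2.350000, f(m) = -8.461125 < 0 → root in [2.350000, 2.830000]
step 3: m = 2.590000, f(m) = -3.762621 < 0 → root in [2.590000, 2.830000]
Midpoint of [2.590000, 2.830000] = 2.710000

2.7100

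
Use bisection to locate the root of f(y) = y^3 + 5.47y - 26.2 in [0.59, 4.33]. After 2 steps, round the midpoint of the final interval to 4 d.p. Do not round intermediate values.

1.9925

f(0.590000) = -22.767321, f(4.330000) = 78.667837 (opposite signs)
step 1: m = 2.460000, f(m) = 2.143136 > 0 → root in [0.590000, 2.460000]
step 2: m = 1.525000, f(m) = -14.311672 < 0 → root in [1.525000, 2.460000]
Midpoint of [1.525000, 2.460000] = 1.992500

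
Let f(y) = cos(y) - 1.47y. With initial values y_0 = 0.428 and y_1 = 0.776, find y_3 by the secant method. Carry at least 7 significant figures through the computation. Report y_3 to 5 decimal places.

0.57176

f(y_0) = 0.280638, f(y_1) = -0.426999
y_2 = 0.776000 - (-0.426999)·(0.776000 - 0.428000)/(-0.426999 - (0.280638)) = 0.566011; f(y_2) = 0.012010
y_3 = 0.566011 - (0.012010)·(0.566011 - 0.776000)/(0.012010 - (-0.426999)) = 0.571756; f(y_3) = 0.000471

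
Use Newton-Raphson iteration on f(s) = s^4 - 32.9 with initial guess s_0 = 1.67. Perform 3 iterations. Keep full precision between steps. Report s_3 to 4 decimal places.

f'(s) = 4s^3
s_0 = 1.670000: f = -25.122037, f' = 18.629852 → s_1 = 1.670000 - (-25.122037)/(18.629852) = 3.018483
s_1 = 3.018483: f = 50.114676, f' = 110.008476 → s_2 = 3.018483 - (50.114676)/(110.008476) = 2.562930
s_2 = 2.562930: f = 10.246642, f' = 67.339555 → s_3 = 2.562930 - (10.246642)/(67.339555) = 2.410766

2.4108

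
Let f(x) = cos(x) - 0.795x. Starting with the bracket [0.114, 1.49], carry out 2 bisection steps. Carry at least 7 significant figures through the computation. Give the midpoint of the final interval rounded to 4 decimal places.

f(0.114000) = 0.902879, f(1.490000) = -1.103842 (opposite signs)
step 1: m = 0.802000, f(m) = 0.057681 > 0 → root in [0.802000, 1.490000]
step 2: m = 1.146000, f(m) = -0.498935 < 0 → root in [0.802000, 1.146000]
Midpoint of [0.802000, 1.146000] = 0.974000

0.9740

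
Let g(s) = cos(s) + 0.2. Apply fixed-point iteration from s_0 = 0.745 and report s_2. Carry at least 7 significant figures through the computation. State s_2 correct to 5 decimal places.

0.79375

s_1 = g(0.745000) = 0.935088
s_2 = g(0.935088) = 0.793748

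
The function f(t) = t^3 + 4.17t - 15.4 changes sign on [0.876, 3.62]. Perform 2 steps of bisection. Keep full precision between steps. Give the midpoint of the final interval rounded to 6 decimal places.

f(0.876000) = -11.074859, f(3.620000) = 47.133328 (opposite signs)
step 1: m = 2.248000, f(m) = 5.334437 > 0 → root in [0.876000, 2.248000]
step 2: m = 1.562000, f(m) = -5.075424 < 0 → root in [1.562000, 2.248000]
Midpoint of [1.562000, 2.248000] = 1.905000

1.905000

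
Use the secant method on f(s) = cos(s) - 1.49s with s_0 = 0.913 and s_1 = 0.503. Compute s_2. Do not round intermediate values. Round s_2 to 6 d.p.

Secant update: s_(k+1) = s_k − f(s_k)·(s_k − s_(k-1))/(f(s_k) − f(s_(k-1))).
f(s_0) = -0.748996, f(s_1) = 0.126670
s_2 = 0.503000 - (0.126670)·(0.503000 - 0.913000)/(0.126670 - (-0.748996)) = 0.562309; f(s_2) = 0.008186

0.562309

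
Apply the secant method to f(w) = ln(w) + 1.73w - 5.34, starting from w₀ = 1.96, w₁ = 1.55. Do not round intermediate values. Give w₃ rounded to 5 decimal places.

f(w_0) = -1.276256, f(w_1) = -2.220245
w_2 = 1.550000 - (-2.220245)·(1.550000 - 1.960000)/(-2.220245 - (-1.276256)) = 2.514312; f(w_2) = -0.068241
w_3 = 2.514312 - (-0.068241)·(2.514312 - 1.550000)/(-0.068241 - (-2.220245)) = 2.544891; f(w_3) = -0.003251

2.54489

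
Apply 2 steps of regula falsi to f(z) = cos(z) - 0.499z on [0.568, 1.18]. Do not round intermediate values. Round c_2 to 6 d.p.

False-position update: c = (a·f(b) − b·f(a))/(f(b) − f(a)); replace the endpoint whose sign matches f(c).
f(0.568000) = 0.559547, f(1.180000) = -0.207895
step 1: c = 1.014213, f(c) = 0.022196 > 0 → new bracket [1.014213, 1.180000]
step 2: c = 1.030206, f(c) = 0.000570 > 0 → new bracket [1.030206, 1.180000]

1.030206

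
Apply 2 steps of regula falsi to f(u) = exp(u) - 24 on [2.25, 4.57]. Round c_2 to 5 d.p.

f(2.250000) = -14.512264, f(4.570000) = 72.544110
step 1: c = 2.636743, f(c) = -10.032362 < 0 → new bracket [2.636743, 4.570000]
step 2: c = 2.871618, f(c) = -6.334424 < 0 → new bracket [2.871618, 4.570000]

2.87162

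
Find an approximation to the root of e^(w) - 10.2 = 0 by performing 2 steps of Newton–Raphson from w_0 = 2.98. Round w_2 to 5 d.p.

2.33696

f'(w) = e^(w)
w_0 = 2.980000: f = 9.487817, f' = 19.687817 → w_1 = 2.980000 - (9.487817)/(19.687817) = 2.498087
w_1 = 2.498087: f = 1.959210, f' = 12.159210 → w_2 = 2.498087 - (1.959210)/(12.159210) = 2.336957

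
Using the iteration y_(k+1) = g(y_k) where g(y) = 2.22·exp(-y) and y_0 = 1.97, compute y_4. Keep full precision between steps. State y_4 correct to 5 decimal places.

y_1 = g(1.970000) = 0.309594
y_2 = g(0.309594) = 1.628913
y_3 = g(1.628913) = 0.435437
y_4 = g(0.435437) = 1.436300

1.43630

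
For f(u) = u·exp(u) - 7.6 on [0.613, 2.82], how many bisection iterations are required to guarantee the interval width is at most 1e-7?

Initial width b − a = 2.82 − 0.613 = 2.207000.
After n steps the width is (b−a)/2^n; need (b−a)/2^n ≤ 1e-7.
So n ≥ log₂(2.207000/1e-7) = log₂(22070000.0000) ≈ 24.3956.
Hence n = 25.

25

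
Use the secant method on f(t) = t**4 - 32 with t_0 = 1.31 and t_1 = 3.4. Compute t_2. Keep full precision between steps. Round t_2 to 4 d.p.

1.7747

f(t_0) = -29.055001, f(t_1) = 101.633600
t_2 = 3.400000 - (101.633600)·(3.400000 - 1.310000)/(101.633600 - (-29.055001)) = 1.774654; f(t_2) = -22.081305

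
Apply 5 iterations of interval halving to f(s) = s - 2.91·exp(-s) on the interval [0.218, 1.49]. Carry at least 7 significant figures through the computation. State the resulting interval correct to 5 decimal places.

[1.01300, 1.05275]

f(0.218000) = -2.122005, f(1.490000) = 0.834166 (opposite signs)
step 1: m = 0.854000, f(m) = -0.384812 < 0 → root in [0.854000, 1.490000]
step 2: m = 1.172000, f(m) = 0.270637 > 0 → root in [0.854000, 1.172000]
step 3: m = 1.013000, f(m) = -0.043702 < 0 → root in [1.013000, 1.172000]
step 4: m = 1.092500, f(m) = 0.116553 > 0 → root in [1.013000, 1.092500]
step 5: m = 1.052750, f(m) = 0.037228 > 0 → root in [1.013000, 1.052750]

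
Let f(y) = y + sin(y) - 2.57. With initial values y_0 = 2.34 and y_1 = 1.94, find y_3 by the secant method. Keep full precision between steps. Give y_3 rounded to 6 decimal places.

1.623864

Secant update: y_(k+1) = y_k − f(y_k)·(y_k − y_(k-1))/(f(y_k) − f(y_(k-1))).
f(y_0) = 0.488465, f(y_1) = 0.302615
y_2 = 1.940000 - (0.302615)·(1.940000 - 2.340000)/(0.302615 - (0.488465)) = 1.288689; f(y_2) = -0.320840
y_3 = 1.288689 - (-0.320840)·(1.288689 - 1.940000)/(-0.320840 - (0.302615)) = 1.623864; f(y_3) = 0.052456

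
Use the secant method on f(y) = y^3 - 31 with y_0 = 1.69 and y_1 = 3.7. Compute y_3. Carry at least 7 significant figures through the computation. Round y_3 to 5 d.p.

f(y_0) = -26.173191, f(y_1) = 19.653000
y_2 = 3.700000 - (19.653000)·(3.700000 - 1.690000)/(19.653000 - (-26.173191)) = 2.837992; f(y_2) = -8.142242
y_3 = 2.837992 - (-8.142242)·(2.837992 - 3.700000)/(-8.142242 - (19.653000)) = 3.090506; f(y_3) = -1.481879

3.09051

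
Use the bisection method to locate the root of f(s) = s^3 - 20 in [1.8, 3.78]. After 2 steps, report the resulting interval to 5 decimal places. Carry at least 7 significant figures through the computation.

f(1.800000) = -14.168000, f(3.780000) = 34.010152 (opposite signs)
step 1: m = 2.790000, f(m) = 1.717639 > 0 → root in [1.800000, 2.790000]
step 2: m = 2.295000, f(m) = -7.912178 < 0 → root in [2.295000, 2.790000]

[2.29500, 2.79000]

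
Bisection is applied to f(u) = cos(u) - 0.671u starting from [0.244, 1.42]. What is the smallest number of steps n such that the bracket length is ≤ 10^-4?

Initial width b − a = 1.42 − 0.244 = 1.176000.
After n steps the width is (b−a)/2^n; need (b−a)/2^n ≤ 10^-4.
So n ≥ log₂(1.176000/10^-4) = log₂(11760.0000) ≈ 13.5216.
Hence n = 14.

14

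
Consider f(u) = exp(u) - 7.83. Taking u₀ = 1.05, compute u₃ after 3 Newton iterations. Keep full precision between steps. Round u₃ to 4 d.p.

2.0791

Newton update: u ← u − f(u)/f'(u).
f'(u) = exp(u)
u_0 = 1.050000: f = -4.972349, f' = 2.857651 → u_1 = 1.050000 - (-4.972349)/(2.857651) = 2.790013
u_1 = 2.790013: f = 8.451225, f' = 16.281225 → u_2 = 2.790013 - (8.451225)/(16.281225) = 2.270935
u_2 = 2.270935: f = 1.858452, f' = 9.688452 → u_3 = 2.270935 - (1.858452)/(9.688452) = 2.079113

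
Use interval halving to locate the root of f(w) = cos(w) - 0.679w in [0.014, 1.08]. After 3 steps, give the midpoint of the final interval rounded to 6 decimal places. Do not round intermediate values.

f(0.014000) = 0.990396, f(1.080000) = -0.261992 (opposite signs)
step 1: m = 0.547000, f(m) = 0.482676 > 0 → root in [0.547000, 1.080000]
step 2: m = 0.813500, f(m) = 0.134593 > 0 → root in [0.813500, 1.080000]
step 3: m = 0.946750, f(m) = -0.058520 < 0 → root in [0.813500, 0.946750]
Midpoint of [0.813500, 0.946750] = 0.880125

0.880125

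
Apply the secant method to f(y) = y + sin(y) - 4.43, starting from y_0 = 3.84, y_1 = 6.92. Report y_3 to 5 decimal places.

f(y_0) = -1.232999, f(y_1) = 3.084637
y_2 = 6.920000 - (3.084637)·(6.920000 - 3.840000)/(3.084637 - (-1.232999)) = 4.719564; f(y_2) = -0.710411
y_3 = 4.719564 - (-0.710411)·(4.719564 - 6.920000)/(-0.710411 - (3.084637)) = 5.131472; f(y_3) = -0.211990

5.13147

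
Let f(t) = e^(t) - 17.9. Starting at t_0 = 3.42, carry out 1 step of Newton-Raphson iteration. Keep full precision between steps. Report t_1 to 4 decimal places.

3.0056

f'(t) = e^(t)
t_0 = 3.420000: f = 12.669415, f' = 30.569415 → t_1 = 3.420000 - (12.669415)/(30.569415) = 3.005553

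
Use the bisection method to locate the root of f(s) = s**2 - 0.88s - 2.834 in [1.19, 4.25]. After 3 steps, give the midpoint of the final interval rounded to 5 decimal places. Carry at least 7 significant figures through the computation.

f(1.190000) = -2.465100, f(4.250000) = 11.488500 (opposite signs)
step 1: m = 2.720000, f(m) = 2.170800 > 0 → root in [1.190000, 2.720000]
step 2: m = 1.955000, f(m) = -0.732375 < 0 → root in [1.955000, 2.720000]
step 3: m = 2.337500, f(m) = 0.572906 > 0 → root in [1.955000, 2.337500]
Midpoint of [1.955000, 2.337500] = 2.146250

2.14625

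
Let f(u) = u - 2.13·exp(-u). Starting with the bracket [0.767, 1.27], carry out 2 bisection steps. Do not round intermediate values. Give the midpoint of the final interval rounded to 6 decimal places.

0.829875

f(0.767000) = -0.222181, f(1.270000) = 0.671829 (opposite signs)
step 1: m = 1.018500, f(m) = 0.249280 > 0 → root in [0.767000, 1.018500]
step 2: m = 0.892750, f(m) = 0.020455 > 0 → root in [0.767000, 0.892750]
Midpoint of [0.767000, 0.892750] = 0.829875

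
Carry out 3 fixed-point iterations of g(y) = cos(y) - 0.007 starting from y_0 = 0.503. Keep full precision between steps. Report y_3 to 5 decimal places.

y_1 = g(0.503000) = 0.869140
y_2 = g(0.869140) = 0.638483
y_3 = g(0.638483) = 0.796001

0.79600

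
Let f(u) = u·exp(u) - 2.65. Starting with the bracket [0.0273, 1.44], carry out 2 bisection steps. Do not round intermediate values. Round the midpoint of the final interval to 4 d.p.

f(0.027300) = -2.621944, f(1.440000) = 3.427802 (opposite signs)
step 1: m = 0.733650, f(m) = -1.122050 < 0 → root in [0.733650, 1.440000]
step 2: m = 1.086825, f(m) = 0.572268 > 0 → root in [0.733650, 1.086825]
Midpoint of [0.733650, 1.086825] = 0.910238

0.9102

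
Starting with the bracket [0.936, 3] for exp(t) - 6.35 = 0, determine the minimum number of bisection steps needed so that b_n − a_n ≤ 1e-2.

Initial width b − a = 3 − 0.936 = 2.064000.
After n steps the width is (b−a)/2^n; need (b−a)/2^n ≤ 1e-2.
So n ≥ log₂(2.064000/1e-2) = log₂(206.4000) ≈ 7.6893.
Hence n = 8.

8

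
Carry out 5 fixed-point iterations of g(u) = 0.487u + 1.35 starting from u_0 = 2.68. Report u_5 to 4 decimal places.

2.6329

u_1 = g(2.680000) = 2.655160
u_2 = g(2.655160) = 2.643063
u_3 = g(2.643063) = 2.637172
u_4 = g(2.637172) = 2.634303
u_5 = g(2.634303) = 2.632905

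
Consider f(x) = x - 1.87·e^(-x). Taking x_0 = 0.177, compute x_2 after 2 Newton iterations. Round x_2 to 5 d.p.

f'(x) = 1 + 1.87·e^(-x)
x_0 = 0.177000: f = -1.389648, f' = 2.566648 → x_1 = 0.177000 - (-1.389648)/(2.566648) = 0.718425
x_1 = 0.718425: f = -0.193236, f' = 1.911661 → x_2 = 0.718425 - (-0.193236)/(1.911661) = 0.819508

0.81951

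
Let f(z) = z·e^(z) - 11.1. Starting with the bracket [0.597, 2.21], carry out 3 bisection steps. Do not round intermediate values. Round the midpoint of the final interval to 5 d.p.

f(0.597000) = -10.015454, f(2.210000) = 9.045733 (opposite signs)
step 1: m = 1.403500, f(m) = -5.388572 < 0 → root in [1.403500, 2.210000]
step 2: m = 1.806750, f(m) = -0.095771 < 0 → root in [1.806750, 2.210000]
step 3: m = 2.008375, f(m) = 3.864802 > 0 → root in [1.806750, 2.008375]
Midpoint of [1.806750, 2.008375] = 1.907563

1.90756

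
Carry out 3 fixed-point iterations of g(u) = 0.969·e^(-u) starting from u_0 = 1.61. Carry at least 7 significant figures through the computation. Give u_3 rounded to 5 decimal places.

0.43611

u_1 = g(1.610000) = 0.193691
u_2 = g(0.193691) = 0.798371
u_3 = g(0.798371) = 0.436110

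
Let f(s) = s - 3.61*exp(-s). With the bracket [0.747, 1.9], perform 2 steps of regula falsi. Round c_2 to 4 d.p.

1.1553

False-position update: c = (a·f(b) − b·f(a))/(f(b) − f(a)); replace the endpoint whose sign matches f(c).
f(0.747000) = -0.963367, f(1.900000) = 1.360057
step 1: c = 1.225071, f(c) = 0.164681 > 0 → new bracket [0.747000, 1.225071]
step 2: c = 1.155279, f(c) = 0.018238 > 0 → new bracket [0.747000, 1.155279]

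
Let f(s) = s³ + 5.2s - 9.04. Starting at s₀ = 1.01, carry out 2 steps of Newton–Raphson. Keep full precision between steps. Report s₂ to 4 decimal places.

Newton update: s ← s − f(s)/f'(s).
f'(s) = 3s² + 5.2
s_0 = 1.010000: f = -2.757699, f' = 8.260300 → s_1 = 1.010000 - (-2.757699)/(8.260300) = 1.343850
s_1 = 1.343850: f = 0.374920, f' = 10.617796 → s_2 = 1.343850 - (0.374920)/(10.617796) = 1.308539

1.3085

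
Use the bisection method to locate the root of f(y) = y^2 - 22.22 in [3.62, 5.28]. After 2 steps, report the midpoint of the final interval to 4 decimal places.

f(3.620000) = -9.115600, f(5.280000) = 5.658400 (opposite signs)
step 1: m = 4.450000, f(m) = -2.417500 < 0 → root in [4.450000, 5.280000]
step 2: m = 4.865000, f(m) = 1.448225 > 0 → root in [4.450000, 4.865000]
Midpoint of [4.450000, 4.865000] = 4.657500

4.6575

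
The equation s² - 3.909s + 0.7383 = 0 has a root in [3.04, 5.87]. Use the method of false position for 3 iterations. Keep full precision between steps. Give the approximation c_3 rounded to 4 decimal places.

3.6648

f(3.040000) = -1.903460, f(5.870000) = 12.249370
step 1: c = 3.420616, f(c) = -0.932274 < 0 → new bracket [3.420616, 5.870000]
step 2: c = 3.593849, f(c) = -0.394305 < 0 → new bracket [3.593849, 5.870000]
step 3: c = 3.664833, f(c) = -0.156531 < 0 → new bracket [3.664833, 5.870000]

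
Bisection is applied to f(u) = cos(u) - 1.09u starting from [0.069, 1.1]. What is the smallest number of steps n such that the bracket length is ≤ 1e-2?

7

Initial width b − a = 1.1 − 0.069 = 1.031000.
After n steps the width is (b−a)/2^n; need (b−a)/2^n ≤ 1e-2.
So n ≥ log₂(1.031000/1e-2) = log₂(103.1000) ≈ 6.6879.
Hence n = 7.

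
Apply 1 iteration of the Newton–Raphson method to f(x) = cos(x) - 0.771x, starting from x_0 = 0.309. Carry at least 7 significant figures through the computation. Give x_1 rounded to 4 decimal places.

0.9735

f'(x) = -sin(x) - 0.771
x_0 = 0.309000: f = 0.714399, f' = -1.075106 → x_1 = 0.309000 - (0.714399)/(-1.075106) = 0.973492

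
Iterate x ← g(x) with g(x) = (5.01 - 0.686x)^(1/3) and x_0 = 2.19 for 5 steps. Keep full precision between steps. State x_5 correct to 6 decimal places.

1.577768

x_1 = g(2.190000) = 1.519401
x_2 = g(1.519401) = 1.583116
x_3 = g(1.583116) = 1.577281
x_4 = g(1.577281) = 1.577817
x_5 = g(1.577817) = 1.577768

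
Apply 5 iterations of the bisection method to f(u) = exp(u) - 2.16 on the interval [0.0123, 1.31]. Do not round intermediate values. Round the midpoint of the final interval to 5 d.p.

f(0.012300) = -1.147624, f(1.310000) = 1.546174 (opposite signs)
step 1: m = 0.661150, f(m) = -0.222981 < 0 → root in [0.661150, 1.310000]
step 2: m = 0.985575, f(m) = 0.519352 > 0 → root in [0.661150, 0.985575]
step 3: m = 0.823362, f(m) = 0.118147 > 0 → root in [0.661150, 0.823362]
step 4: m = 0.742256, f(m) = -0.059330 < 0 → root in [0.742256, 0.823362]
step 5: m = 0.782809, f(m) = 0.027609 > 0 → root in [0.742256, 0.782809]
Midpoint of [0.742256, 0.782809] = 0.762533

0.76253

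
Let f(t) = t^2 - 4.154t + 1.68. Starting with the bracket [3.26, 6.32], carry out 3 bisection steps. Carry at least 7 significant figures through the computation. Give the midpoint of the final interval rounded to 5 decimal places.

f(3.260000) = -1.234440, f(6.320000) = 15.369120 (opposite signs)
step 1: m = 4.790000, f(m) = 4.726440 > 0 → root in [3.260000, 4.790000]
step 2: m = 4.025000, f(m) = 1.160775 > 0 → root in [3.260000, 4.025000]
step 3: m = 3.642500, f(m) = -0.183139 < 0 → root in [3.642500, 4.025000]
Midpoint of [3.642500, 4.025000] = 3.833750

3.83375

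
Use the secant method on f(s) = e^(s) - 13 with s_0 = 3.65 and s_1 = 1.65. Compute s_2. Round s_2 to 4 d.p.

f(s_0) = 25.474666, f(s_1) = -7.793020
s_2 = 1.650000 - (-7.793020)·(1.650000 - 3.650000)/(-7.793020 - (25.474666)) = 2.118504; f(s_2) = -4.681318

2.1185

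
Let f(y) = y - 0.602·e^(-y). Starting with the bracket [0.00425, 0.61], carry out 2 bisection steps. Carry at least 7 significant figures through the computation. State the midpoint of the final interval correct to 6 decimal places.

0.382844

f(0.004250) = -0.595197, f(0.610000) = 0.282903 (opposite signs)
step 1: m = 0.307125, f(m) = -0.135681 < 0 → root in [0.307125, 0.610000]
step 2: m = 0.458562, f(m) = 0.077983 > 0 → root in [0.307125, 0.458562]
Midpoint of [0.307125, 0.458562] = 0.382844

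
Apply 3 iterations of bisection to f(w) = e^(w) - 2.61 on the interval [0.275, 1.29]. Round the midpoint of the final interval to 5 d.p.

0.97281

f(0.275000) = -1.293469, f(1.290000) = 1.022787 (opposite signs)
step 1: m = 0.782500, f(m) = -0.423067 < 0 → root in [0.782500, 1.290000]
step 2: m = 1.036250, f(m) = 0.208627 > 0 → root in [0.782500, 1.036250]
step 3: m = 0.909375, f(m) = -0.127230 < 0 → root in [0.909375, 1.036250]
Midpoint of [0.909375, 1.036250] = 0.972812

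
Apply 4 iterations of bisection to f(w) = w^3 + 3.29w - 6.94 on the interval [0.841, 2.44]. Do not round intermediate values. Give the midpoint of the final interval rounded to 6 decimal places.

f(0.841000) = -3.578287, f(2.440000) = 15.614384 (opposite signs)
step 1: m = 1.640500, f(m) = 2.872225 > 0 → root in [0.841000, 1.640500]
step 2: m = 1.240750, f(m) = -0.947847 < 0 → root in [1.240750, 1.640500]
step 3: m = 1.440625, f(m) = 0.789530 > 0 → root in [1.240750, 1.440625]
step 4: m = 1.340687, f(m) = -0.119329 < 0 → root in [1.340687, 1.440625]
Midpoint of [1.340687, 1.440625] = 1.390656

1.390656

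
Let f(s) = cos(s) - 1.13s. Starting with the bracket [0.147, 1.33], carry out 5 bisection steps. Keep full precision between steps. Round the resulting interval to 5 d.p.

[0.66456, 0.70153]

f(0.147000) = 0.823105, f(1.330000) = -1.264424 (opposite signs)
step 1: m = 0.738500, f(m) = -0.095026 < 0 → root in [0.147000, 0.738500]
step 2: m = 0.442750, f(m) = 0.403269 > 0 → root in [0.442750, 0.738500]
step 3: m = 0.590625, f(m) = 0.163187 > 0 → root in [0.590625, 0.738500]
step 4: m = 0.664563, f(m) = 0.036231 > 0 → root in [0.664563, 0.738500]
step 5: m = 0.701531, f(m) = -0.028875 < 0 → root in [0.664563, 0.701531]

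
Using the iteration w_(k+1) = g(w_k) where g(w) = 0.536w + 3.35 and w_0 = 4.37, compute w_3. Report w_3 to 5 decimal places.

w_1 = g(4.370000) = 5.692320
w_2 = g(5.692320) = 6.401084
w_3 = g(6.401084) = 6.780981

6.78098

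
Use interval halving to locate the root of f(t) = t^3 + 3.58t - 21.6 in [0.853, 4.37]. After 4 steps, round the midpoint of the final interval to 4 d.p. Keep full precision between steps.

f(0.853000) = -17.925610, f(4.370000) = 77.498053 (opposite signs)
step 1: m = 2.611500, f(m) = 5.559423 > 0 → root in [0.853000, 2.611500]
step 2: m = 1.732250, f(m) = -10.200600 < 0 → root in [1.732250, 2.611500]
step 3: m = 2.171875, f(m) = -3.579864 < 0 → root in [2.171875, 2.611500]
step 4: m = 2.391687, f(m) = 0.643098 > 0 → root in [2.171875, 2.391687]
Midpoint of [2.171875, 2.391687] = 2.281781

2.2818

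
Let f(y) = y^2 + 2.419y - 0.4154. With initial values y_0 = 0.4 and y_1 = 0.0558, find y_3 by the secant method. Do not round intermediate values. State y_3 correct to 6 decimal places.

Secant update: y_(k+1) = y_k − f(y_k)·(y_k − y_(k-1))/(f(y_k) − f(y_(k-1))).
f(y_0) = 0.712200, f(y_1) = -0.277306
y_2 = 0.055800 - (-0.277306)·(0.055800 - 0.400000)/(-0.277306 - (0.712200)) = 0.152261; f(y_2) = -0.023897
y_3 = 0.152261 - (-0.023897)·(0.152261 - 0.055800)/(-0.023897 - (-0.277306)) = 0.161358; f(y_3) = 0.000960

0.161358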